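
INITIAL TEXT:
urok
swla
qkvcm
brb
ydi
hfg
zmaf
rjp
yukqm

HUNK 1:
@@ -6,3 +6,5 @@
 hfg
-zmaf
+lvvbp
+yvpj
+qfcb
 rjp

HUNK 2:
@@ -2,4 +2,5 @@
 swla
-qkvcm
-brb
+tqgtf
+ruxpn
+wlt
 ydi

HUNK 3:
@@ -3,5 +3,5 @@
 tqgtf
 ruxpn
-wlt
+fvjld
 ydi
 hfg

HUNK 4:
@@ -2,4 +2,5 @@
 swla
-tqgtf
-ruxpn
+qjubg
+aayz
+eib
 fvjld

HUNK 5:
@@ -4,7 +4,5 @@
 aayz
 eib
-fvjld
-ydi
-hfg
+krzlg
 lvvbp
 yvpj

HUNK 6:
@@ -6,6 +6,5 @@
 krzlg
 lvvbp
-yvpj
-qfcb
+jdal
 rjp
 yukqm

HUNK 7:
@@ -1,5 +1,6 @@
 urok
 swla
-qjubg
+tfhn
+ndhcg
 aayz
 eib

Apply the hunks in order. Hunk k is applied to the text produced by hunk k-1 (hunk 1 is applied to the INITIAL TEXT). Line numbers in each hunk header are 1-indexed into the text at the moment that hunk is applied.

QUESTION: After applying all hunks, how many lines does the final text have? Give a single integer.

Hunk 1: at line 6 remove [zmaf] add [lvvbp,yvpj,qfcb] -> 11 lines: urok swla qkvcm brb ydi hfg lvvbp yvpj qfcb rjp yukqm
Hunk 2: at line 2 remove [qkvcm,brb] add [tqgtf,ruxpn,wlt] -> 12 lines: urok swla tqgtf ruxpn wlt ydi hfg lvvbp yvpj qfcb rjp yukqm
Hunk 3: at line 3 remove [wlt] add [fvjld] -> 12 lines: urok swla tqgtf ruxpn fvjld ydi hfg lvvbp yvpj qfcb rjp yukqm
Hunk 4: at line 2 remove [tqgtf,ruxpn] add [qjubg,aayz,eib] -> 13 lines: urok swla qjubg aayz eib fvjld ydi hfg lvvbp yvpj qfcb rjp yukqm
Hunk 5: at line 4 remove [fvjld,ydi,hfg] add [krzlg] -> 11 lines: urok swla qjubg aayz eib krzlg lvvbp yvpj qfcb rjp yukqm
Hunk 6: at line 6 remove [yvpj,qfcb] add [jdal] -> 10 lines: urok swla qjubg aayz eib krzlg lvvbp jdal rjp yukqm
Hunk 7: at line 1 remove [qjubg] add [tfhn,ndhcg] -> 11 lines: urok swla tfhn ndhcg aayz eib krzlg lvvbp jdal rjp yukqm
Final line count: 11

Answer: 11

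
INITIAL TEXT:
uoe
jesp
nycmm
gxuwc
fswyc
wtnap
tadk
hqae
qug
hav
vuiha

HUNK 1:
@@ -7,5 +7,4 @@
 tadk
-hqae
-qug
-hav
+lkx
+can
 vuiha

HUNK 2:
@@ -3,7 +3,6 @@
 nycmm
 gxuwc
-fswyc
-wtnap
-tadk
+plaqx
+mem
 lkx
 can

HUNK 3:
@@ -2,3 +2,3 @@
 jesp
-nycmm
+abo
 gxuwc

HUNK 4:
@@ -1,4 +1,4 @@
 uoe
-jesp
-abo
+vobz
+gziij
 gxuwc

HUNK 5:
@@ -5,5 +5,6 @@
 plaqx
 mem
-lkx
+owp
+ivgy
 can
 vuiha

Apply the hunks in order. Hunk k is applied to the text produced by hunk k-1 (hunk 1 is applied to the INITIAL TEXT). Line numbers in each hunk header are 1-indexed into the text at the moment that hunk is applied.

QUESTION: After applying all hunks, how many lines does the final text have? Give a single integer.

Hunk 1: at line 7 remove [hqae,qug,hav] add [lkx,can] -> 10 lines: uoe jesp nycmm gxuwc fswyc wtnap tadk lkx can vuiha
Hunk 2: at line 3 remove [fswyc,wtnap,tadk] add [plaqx,mem] -> 9 lines: uoe jesp nycmm gxuwc plaqx mem lkx can vuiha
Hunk 3: at line 2 remove [nycmm] add [abo] -> 9 lines: uoe jesp abo gxuwc plaqx mem lkx can vuiha
Hunk 4: at line 1 remove [jesp,abo] add [vobz,gziij] -> 9 lines: uoe vobz gziij gxuwc plaqx mem lkx can vuiha
Hunk 5: at line 5 remove [lkx] add [owp,ivgy] -> 10 lines: uoe vobz gziij gxuwc plaqx mem owp ivgy can vuiha
Final line count: 10

Answer: 10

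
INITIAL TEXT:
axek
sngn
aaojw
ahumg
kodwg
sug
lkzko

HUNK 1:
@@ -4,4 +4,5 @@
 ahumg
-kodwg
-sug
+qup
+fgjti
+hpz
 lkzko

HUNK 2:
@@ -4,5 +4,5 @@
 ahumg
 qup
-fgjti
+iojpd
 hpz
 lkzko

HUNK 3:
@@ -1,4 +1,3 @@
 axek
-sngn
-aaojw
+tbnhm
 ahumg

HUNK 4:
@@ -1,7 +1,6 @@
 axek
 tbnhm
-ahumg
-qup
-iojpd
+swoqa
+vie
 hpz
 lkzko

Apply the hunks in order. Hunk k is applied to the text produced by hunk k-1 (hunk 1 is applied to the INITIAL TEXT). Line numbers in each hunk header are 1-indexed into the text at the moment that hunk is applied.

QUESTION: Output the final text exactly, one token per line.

Answer: axek
tbnhm
swoqa
vie
hpz
lkzko

Derivation:
Hunk 1: at line 4 remove [kodwg,sug] add [qup,fgjti,hpz] -> 8 lines: axek sngn aaojw ahumg qup fgjti hpz lkzko
Hunk 2: at line 4 remove [fgjti] add [iojpd] -> 8 lines: axek sngn aaojw ahumg qup iojpd hpz lkzko
Hunk 3: at line 1 remove [sngn,aaojw] add [tbnhm] -> 7 lines: axek tbnhm ahumg qup iojpd hpz lkzko
Hunk 4: at line 1 remove [ahumg,qup,iojpd] add [swoqa,vie] -> 6 lines: axek tbnhm swoqa vie hpz lkzko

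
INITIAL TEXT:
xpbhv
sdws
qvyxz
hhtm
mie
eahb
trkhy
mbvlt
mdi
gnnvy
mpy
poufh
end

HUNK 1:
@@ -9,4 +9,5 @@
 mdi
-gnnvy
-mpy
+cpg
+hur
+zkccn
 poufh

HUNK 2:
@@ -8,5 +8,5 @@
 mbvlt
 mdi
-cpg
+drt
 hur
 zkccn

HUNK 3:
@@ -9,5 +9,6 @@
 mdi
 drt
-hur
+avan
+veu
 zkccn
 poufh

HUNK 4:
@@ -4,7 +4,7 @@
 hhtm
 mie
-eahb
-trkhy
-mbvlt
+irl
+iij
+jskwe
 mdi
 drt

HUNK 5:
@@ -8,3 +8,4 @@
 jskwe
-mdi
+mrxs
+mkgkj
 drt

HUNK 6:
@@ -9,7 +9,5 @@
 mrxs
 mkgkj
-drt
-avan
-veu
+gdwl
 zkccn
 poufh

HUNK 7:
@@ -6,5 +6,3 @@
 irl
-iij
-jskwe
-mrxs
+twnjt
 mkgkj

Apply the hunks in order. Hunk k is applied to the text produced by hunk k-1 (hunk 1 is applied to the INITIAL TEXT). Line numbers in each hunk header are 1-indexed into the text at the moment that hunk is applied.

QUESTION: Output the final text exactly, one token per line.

Answer: xpbhv
sdws
qvyxz
hhtm
mie
irl
twnjt
mkgkj
gdwl
zkccn
poufh
end

Derivation:
Hunk 1: at line 9 remove [gnnvy,mpy] add [cpg,hur,zkccn] -> 14 lines: xpbhv sdws qvyxz hhtm mie eahb trkhy mbvlt mdi cpg hur zkccn poufh end
Hunk 2: at line 8 remove [cpg] add [drt] -> 14 lines: xpbhv sdws qvyxz hhtm mie eahb trkhy mbvlt mdi drt hur zkccn poufh end
Hunk 3: at line 9 remove [hur] add [avan,veu] -> 15 lines: xpbhv sdws qvyxz hhtm mie eahb trkhy mbvlt mdi drt avan veu zkccn poufh end
Hunk 4: at line 4 remove [eahb,trkhy,mbvlt] add [irl,iij,jskwe] -> 15 lines: xpbhv sdws qvyxz hhtm mie irl iij jskwe mdi drt avan veu zkccn poufh end
Hunk 5: at line 8 remove [mdi] add [mrxs,mkgkj] -> 16 lines: xpbhv sdws qvyxz hhtm mie irl iij jskwe mrxs mkgkj drt avan veu zkccn poufh end
Hunk 6: at line 9 remove [drt,avan,veu] add [gdwl] -> 14 lines: xpbhv sdws qvyxz hhtm mie irl iij jskwe mrxs mkgkj gdwl zkccn poufh end
Hunk 7: at line 6 remove [iij,jskwe,mrxs] add [twnjt] -> 12 lines: xpbhv sdws qvyxz hhtm mie irl twnjt mkgkj gdwl zkccn poufh end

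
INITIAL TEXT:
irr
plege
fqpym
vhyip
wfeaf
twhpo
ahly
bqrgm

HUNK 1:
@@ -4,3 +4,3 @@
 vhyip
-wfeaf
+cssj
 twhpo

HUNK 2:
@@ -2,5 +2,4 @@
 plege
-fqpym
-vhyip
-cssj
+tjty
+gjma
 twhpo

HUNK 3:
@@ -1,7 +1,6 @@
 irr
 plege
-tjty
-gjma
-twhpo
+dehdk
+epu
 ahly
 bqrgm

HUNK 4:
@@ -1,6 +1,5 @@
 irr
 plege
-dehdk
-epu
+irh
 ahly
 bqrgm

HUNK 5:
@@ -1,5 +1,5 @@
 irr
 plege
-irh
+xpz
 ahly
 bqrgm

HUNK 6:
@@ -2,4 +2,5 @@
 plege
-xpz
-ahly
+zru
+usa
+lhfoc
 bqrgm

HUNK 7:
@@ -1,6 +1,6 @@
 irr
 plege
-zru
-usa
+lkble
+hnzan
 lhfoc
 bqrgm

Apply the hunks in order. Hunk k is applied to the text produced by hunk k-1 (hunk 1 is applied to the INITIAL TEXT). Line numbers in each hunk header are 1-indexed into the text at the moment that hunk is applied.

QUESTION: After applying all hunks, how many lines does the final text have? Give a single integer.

Hunk 1: at line 4 remove [wfeaf] add [cssj] -> 8 lines: irr plege fqpym vhyip cssj twhpo ahly bqrgm
Hunk 2: at line 2 remove [fqpym,vhyip,cssj] add [tjty,gjma] -> 7 lines: irr plege tjty gjma twhpo ahly bqrgm
Hunk 3: at line 1 remove [tjty,gjma,twhpo] add [dehdk,epu] -> 6 lines: irr plege dehdk epu ahly bqrgm
Hunk 4: at line 1 remove [dehdk,epu] add [irh] -> 5 lines: irr plege irh ahly bqrgm
Hunk 5: at line 1 remove [irh] add [xpz] -> 5 lines: irr plege xpz ahly bqrgm
Hunk 6: at line 2 remove [xpz,ahly] add [zru,usa,lhfoc] -> 6 lines: irr plege zru usa lhfoc bqrgm
Hunk 7: at line 1 remove [zru,usa] add [lkble,hnzan] -> 6 lines: irr plege lkble hnzan lhfoc bqrgm
Final line count: 6

Answer: 6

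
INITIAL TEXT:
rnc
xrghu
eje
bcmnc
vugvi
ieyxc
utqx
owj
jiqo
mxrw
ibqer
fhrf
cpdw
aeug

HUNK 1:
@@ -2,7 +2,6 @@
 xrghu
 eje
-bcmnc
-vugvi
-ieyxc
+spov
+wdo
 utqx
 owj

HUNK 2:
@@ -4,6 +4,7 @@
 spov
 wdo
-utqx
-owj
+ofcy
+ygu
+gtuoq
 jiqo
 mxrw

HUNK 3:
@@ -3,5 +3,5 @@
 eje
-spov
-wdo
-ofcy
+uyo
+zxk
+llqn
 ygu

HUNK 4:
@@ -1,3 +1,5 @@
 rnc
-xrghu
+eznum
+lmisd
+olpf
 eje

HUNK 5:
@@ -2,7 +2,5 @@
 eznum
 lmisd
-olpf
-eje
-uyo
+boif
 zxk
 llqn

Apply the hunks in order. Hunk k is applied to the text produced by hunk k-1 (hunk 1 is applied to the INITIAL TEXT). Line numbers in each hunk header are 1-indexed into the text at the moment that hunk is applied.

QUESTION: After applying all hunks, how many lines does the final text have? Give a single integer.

Answer: 14

Derivation:
Hunk 1: at line 2 remove [bcmnc,vugvi,ieyxc] add [spov,wdo] -> 13 lines: rnc xrghu eje spov wdo utqx owj jiqo mxrw ibqer fhrf cpdw aeug
Hunk 2: at line 4 remove [utqx,owj] add [ofcy,ygu,gtuoq] -> 14 lines: rnc xrghu eje spov wdo ofcy ygu gtuoq jiqo mxrw ibqer fhrf cpdw aeug
Hunk 3: at line 3 remove [spov,wdo,ofcy] add [uyo,zxk,llqn] -> 14 lines: rnc xrghu eje uyo zxk llqn ygu gtuoq jiqo mxrw ibqer fhrf cpdw aeug
Hunk 4: at line 1 remove [xrghu] add [eznum,lmisd,olpf] -> 16 lines: rnc eznum lmisd olpf eje uyo zxk llqn ygu gtuoq jiqo mxrw ibqer fhrf cpdw aeug
Hunk 5: at line 2 remove [olpf,eje,uyo] add [boif] -> 14 lines: rnc eznum lmisd boif zxk llqn ygu gtuoq jiqo mxrw ibqer fhrf cpdw aeug
Final line count: 14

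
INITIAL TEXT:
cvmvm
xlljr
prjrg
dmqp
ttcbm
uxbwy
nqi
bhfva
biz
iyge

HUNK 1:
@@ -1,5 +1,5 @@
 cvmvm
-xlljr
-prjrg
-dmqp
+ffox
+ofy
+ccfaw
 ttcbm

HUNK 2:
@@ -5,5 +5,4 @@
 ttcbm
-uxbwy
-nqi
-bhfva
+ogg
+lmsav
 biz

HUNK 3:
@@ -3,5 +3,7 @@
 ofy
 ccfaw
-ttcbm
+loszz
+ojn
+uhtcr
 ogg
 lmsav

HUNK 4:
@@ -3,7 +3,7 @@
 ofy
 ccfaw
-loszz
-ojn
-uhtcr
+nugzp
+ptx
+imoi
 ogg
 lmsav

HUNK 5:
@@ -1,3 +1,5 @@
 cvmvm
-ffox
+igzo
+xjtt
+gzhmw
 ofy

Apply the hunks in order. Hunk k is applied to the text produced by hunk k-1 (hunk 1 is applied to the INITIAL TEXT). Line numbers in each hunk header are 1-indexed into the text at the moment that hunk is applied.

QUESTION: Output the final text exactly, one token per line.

Answer: cvmvm
igzo
xjtt
gzhmw
ofy
ccfaw
nugzp
ptx
imoi
ogg
lmsav
biz
iyge

Derivation:
Hunk 1: at line 1 remove [xlljr,prjrg,dmqp] add [ffox,ofy,ccfaw] -> 10 lines: cvmvm ffox ofy ccfaw ttcbm uxbwy nqi bhfva biz iyge
Hunk 2: at line 5 remove [uxbwy,nqi,bhfva] add [ogg,lmsav] -> 9 lines: cvmvm ffox ofy ccfaw ttcbm ogg lmsav biz iyge
Hunk 3: at line 3 remove [ttcbm] add [loszz,ojn,uhtcr] -> 11 lines: cvmvm ffox ofy ccfaw loszz ojn uhtcr ogg lmsav biz iyge
Hunk 4: at line 3 remove [loszz,ojn,uhtcr] add [nugzp,ptx,imoi] -> 11 lines: cvmvm ffox ofy ccfaw nugzp ptx imoi ogg lmsav biz iyge
Hunk 5: at line 1 remove [ffox] add [igzo,xjtt,gzhmw] -> 13 lines: cvmvm igzo xjtt gzhmw ofy ccfaw nugzp ptx imoi ogg lmsav biz iyge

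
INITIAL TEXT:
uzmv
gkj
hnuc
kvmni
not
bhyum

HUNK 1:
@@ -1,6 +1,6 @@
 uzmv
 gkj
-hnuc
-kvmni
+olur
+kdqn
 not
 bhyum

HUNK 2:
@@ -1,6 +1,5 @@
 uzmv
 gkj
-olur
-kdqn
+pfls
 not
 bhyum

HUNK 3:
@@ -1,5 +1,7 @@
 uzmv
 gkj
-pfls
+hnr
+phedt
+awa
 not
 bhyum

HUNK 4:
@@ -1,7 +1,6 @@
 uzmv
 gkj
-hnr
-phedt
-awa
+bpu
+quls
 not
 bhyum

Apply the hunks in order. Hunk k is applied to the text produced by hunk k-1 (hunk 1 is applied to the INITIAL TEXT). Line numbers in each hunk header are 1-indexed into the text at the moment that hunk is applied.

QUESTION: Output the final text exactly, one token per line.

Hunk 1: at line 1 remove [hnuc,kvmni] add [olur,kdqn] -> 6 lines: uzmv gkj olur kdqn not bhyum
Hunk 2: at line 1 remove [olur,kdqn] add [pfls] -> 5 lines: uzmv gkj pfls not bhyum
Hunk 3: at line 1 remove [pfls] add [hnr,phedt,awa] -> 7 lines: uzmv gkj hnr phedt awa not bhyum
Hunk 4: at line 1 remove [hnr,phedt,awa] add [bpu,quls] -> 6 lines: uzmv gkj bpu quls not bhyum

Answer: uzmv
gkj
bpu
quls
not
bhyum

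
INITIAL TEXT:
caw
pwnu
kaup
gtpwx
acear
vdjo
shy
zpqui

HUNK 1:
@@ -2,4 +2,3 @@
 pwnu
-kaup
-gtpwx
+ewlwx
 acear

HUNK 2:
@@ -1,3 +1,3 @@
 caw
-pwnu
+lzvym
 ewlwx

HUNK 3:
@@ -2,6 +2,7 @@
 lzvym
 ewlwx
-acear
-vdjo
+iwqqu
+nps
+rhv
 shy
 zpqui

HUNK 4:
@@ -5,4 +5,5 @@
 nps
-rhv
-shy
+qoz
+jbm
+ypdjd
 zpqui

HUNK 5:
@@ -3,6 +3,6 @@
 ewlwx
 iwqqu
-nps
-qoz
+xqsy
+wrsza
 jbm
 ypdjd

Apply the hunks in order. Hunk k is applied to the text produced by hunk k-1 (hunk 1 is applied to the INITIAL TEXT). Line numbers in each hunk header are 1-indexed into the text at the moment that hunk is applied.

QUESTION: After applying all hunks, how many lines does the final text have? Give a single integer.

Hunk 1: at line 2 remove [kaup,gtpwx] add [ewlwx] -> 7 lines: caw pwnu ewlwx acear vdjo shy zpqui
Hunk 2: at line 1 remove [pwnu] add [lzvym] -> 7 lines: caw lzvym ewlwx acear vdjo shy zpqui
Hunk 3: at line 2 remove [acear,vdjo] add [iwqqu,nps,rhv] -> 8 lines: caw lzvym ewlwx iwqqu nps rhv shy zpqui
Hunk 4: at line 5 remove [rhv,shy] add [qoz,jbm,ypdjd] -> 9 lines: caw lzvym ewlwx iwqqu nps qoz jbm ypdjd zpqui
Hunk 5: at line 3 remove [nps,qoz] add [xqsy,wrsza] -> 9 lines: caw lzvym ewlwx iwqqu xqsy wrsza jbm ypdjd zpqui
Final line count: 9

Answer: 9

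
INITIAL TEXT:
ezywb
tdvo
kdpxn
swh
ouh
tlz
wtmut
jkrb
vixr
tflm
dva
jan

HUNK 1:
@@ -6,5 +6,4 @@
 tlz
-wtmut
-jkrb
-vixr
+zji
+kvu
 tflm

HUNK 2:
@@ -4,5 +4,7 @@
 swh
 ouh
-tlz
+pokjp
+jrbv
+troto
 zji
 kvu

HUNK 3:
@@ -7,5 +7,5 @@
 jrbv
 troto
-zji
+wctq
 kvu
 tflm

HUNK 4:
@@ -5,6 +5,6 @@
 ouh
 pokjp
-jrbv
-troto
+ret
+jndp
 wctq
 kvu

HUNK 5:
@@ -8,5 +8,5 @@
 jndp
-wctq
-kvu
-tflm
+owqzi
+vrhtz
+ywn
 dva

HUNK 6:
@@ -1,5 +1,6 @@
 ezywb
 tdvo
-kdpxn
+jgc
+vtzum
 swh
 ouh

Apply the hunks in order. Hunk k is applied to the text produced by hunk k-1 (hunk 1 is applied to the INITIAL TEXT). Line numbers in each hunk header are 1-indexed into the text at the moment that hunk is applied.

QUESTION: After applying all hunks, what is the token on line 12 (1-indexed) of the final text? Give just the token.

Answer: ywn

Derivation:
Hunk 1: at line 6 remove [wtmut,jkrb,vixr] add [zji,kvu] -> 11 lines: ezywb tdvo kdpxn swh ouh tlz zji kvu tflm dva jan
Hunk 2: at line 4 remove [tlz] add [pokjp,jrbv,troto] -> 13 lines: ezywb tdvo kdpxn swh ouh pokjp jrbv troto zji kvu tflm dva jan
Hunk 3: at line 7 remove [zji] add [wctq] -> 13 lines: ezywb tdvo kdpxn swh ouh pokjp jrbv troto wctq kvu tflm dva jan
Hunk 4: at line 5 remove [jrbv,troto] add [ret,jndp] -> 13 lines: ezywb tdvo kdpxn swh ouh pokjp ret jndp wctq kvu tflm dva jan
Hunk 5: at line 8 remove [wctq,kvu,tflm] add [owqzi,vrhtz,ywn] -> 13 lines: ezywb tdvo kdpxn swh ouh pokjp ret jndp owqzi vrhtz ywn dva jan
Hunk 6: at line 1 remove [kdpxn] add [jgc,vtzum] -> 14 lines: ezywb tdvo jgc vtzum swh ouh pokjp ret jndp owqzi vrhtz ywn dva jan
Final line 12: ywn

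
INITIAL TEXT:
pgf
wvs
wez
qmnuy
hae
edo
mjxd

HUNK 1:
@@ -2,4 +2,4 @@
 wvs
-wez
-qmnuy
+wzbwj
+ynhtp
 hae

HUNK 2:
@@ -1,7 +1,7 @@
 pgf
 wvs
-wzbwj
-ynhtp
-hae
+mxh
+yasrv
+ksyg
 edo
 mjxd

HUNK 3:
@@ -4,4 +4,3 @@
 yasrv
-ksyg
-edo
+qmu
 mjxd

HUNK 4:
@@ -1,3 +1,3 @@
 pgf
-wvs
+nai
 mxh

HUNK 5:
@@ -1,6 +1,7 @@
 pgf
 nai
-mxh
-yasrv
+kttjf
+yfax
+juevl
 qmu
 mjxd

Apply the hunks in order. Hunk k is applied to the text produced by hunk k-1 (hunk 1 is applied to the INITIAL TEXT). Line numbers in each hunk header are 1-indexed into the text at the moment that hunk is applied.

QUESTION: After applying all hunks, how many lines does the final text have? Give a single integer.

Answer: 7

Derivation:
Hunk 1: at line 2 remove [wez,qmnuy] add [wzbwj,ynhtp] -> 7 lines: pgf wvs wzbwj ynhtp hae edo mjxd
Hunk 2: at line 1 remove [wzbwj,ynhtp,hae] add [mxh,yasrv,ksyg] -> 7 lines: pgf wvs mxh yasrv ksyg edo mjxd
Hunk 3: at line 4 remove [ksyg,edo] add [qmu] -> 6 lines: pgf wvs mxh yasrv qmu mjxd
Hunk 4: at line 1 remove [wvs] add [nai] -> 6 lines: pgf nai mxh yasrv qmu mjxd
Hunk 5: at line 1 remove [mxh,yasrv] add [kttjf,yfax,juevl] -> 7 lines: pgf nai kttjf yfax juevl qmu mjxd
Final line count: 7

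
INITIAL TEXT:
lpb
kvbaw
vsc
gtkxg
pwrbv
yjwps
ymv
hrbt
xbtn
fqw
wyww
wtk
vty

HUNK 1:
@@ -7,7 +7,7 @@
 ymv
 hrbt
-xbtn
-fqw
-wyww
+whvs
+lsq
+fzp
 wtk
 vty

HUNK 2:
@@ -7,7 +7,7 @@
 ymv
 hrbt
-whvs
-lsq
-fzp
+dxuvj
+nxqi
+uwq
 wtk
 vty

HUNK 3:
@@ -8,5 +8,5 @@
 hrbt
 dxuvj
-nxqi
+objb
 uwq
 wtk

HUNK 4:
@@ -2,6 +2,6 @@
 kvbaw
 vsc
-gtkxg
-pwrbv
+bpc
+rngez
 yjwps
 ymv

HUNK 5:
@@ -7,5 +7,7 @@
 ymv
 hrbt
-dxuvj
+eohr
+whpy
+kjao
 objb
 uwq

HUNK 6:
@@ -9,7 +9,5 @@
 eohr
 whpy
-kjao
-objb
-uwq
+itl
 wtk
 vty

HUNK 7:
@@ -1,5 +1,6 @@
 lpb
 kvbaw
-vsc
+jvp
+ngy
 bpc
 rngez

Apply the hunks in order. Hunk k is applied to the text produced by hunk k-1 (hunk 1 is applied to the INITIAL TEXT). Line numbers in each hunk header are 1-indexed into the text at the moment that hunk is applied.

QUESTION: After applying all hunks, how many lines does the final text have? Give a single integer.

Answer: 14

Derivation:
Hunk 1: at line 7 remove [xbtn,fqw,wyww] add [whvs,lsq,fzp] -> 13 lines: lpb kvbaw vsc gtkxg pwrbv yjwps ymv hrbt whvs lsq fzp wtk vty
Hunk 2: at line 7 remove [whvs,lsq,fzp] add [dxuvj,nxqi,uwq] -> 13 lines: lpb kvbaw vsc gtkxg pwrbv yjwps ymv hrbt dxuvj nxqi uwq wtk vty
Hunk 3: at line 8 remove [nxqi] add [objb] -> 13 lines: lpb kvbaw vsc gtkxg pwrbv yjwps ymv hrbt dxuvj objb uwq wtk vty
Hunk 4: at line 2 remove [gtkxg,pwrbv] add [bpc,rngez] -> 13 lines: lpb kvbaw vsc bpc rngez yjwps ymv hrbt dxuvj objb uwq wtk vty
Hunk 5: at line 7 remove [dxuvj] add [eohr,whpy,kjao] -> 15 lines: lpb kvbaw vsc bpc rngez yjwps ymv hrbt eohr whpy kjao objb uwq wtk vty
Hunk 6: at line 9 remove [kjao,objb,uwq] add [itl] -> 13 lines: lpb kvbaw vsc bpc rngez yjwps ymv hrbt eohr whpy itl wtk vty
Hunk 7: at line 1 remove [vsc] add [jvp,ngy] -> 14 lines: lpb kvbaw jvp ngy bpc rngez yjwps ymv hrbt eohr whpy itl wtk vty
Final line count: 14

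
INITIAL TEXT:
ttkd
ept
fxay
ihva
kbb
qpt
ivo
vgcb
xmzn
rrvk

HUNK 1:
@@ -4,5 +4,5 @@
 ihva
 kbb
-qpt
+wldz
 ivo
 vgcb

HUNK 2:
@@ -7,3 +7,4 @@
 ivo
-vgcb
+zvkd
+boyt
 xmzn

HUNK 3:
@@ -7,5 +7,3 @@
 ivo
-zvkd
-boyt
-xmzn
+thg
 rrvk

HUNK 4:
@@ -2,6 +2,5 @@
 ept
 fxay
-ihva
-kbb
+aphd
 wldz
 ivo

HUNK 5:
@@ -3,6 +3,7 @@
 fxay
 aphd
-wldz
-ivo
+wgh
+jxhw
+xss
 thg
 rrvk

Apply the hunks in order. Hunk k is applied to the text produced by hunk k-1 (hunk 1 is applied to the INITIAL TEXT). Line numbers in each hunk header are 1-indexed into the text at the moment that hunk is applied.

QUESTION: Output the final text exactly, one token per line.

Answer: ttkd
ept
fxay
aphd
wgh
jxhw
xss
thg
rrvk

Derivation:
Hunk 1: at line 4 remove [qpt] add [wldz] -> 10 lines: ttkd ept fxay ihva kbb wldz ivo vgcb xmzn rrvk
Hunk 2: at line 7 remove [vgcb] add [zvkd,boyt] -> 11 lines: ttkd ept fxay ihva kbb wldz ivo zvkd boyt xmzn rrvk
Hunk 3: at line 7 remove [zvkd,boyt,xmzn] add [thg] -> 9 lines: ttkd ept fxay ihva kbb wldz ivo thg rrvk
Hunk 4: at line 2 remove [ihva,kbb] add [aphd] -> 8 lines: ttkd ept fxay aphd wldz ivo thg rrvk
Hunk 5: at line 3 remove [wldz,ivo] add [wgh,jxhw,xss] -> 9 lines: ttkd ept fxay aphd wgh jxhw xss thg rrvk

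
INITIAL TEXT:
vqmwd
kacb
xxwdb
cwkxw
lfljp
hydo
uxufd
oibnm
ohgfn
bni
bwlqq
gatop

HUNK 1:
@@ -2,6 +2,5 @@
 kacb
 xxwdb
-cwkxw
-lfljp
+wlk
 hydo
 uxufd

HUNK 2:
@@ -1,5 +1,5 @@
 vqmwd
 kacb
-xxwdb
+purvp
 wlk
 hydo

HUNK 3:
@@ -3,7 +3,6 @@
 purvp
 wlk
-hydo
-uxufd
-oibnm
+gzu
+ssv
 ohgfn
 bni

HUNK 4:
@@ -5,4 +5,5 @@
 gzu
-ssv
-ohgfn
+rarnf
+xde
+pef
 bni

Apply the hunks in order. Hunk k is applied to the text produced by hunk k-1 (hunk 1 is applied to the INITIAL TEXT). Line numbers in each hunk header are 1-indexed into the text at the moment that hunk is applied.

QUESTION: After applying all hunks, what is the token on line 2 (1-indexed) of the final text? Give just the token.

Answer: kacb

Derivation:
Hunk 1: at line 2 remove [cwkxw,lfljp] add [wlk] -> 11 lines: vqmwd kacb xxwdb wlk hydo uxufd oibnm ohgfn bni bwlqq gatop
Hunk 2: at line 1 remove [xxwdb] add [purvp] -> 11 lines: vqmwd kacb purvp wlk hydo uxufd oibnm ohgfn bni bwlqq gatop
Hunk 3: at line 3 remove [hydo,uxufd,oibnm] add [gzu,ssv] -> 10 lines: vqmwd kacb purvp wlk gzu ssv ohgfn bni bwlqq gatop
Hunk 4: at line 5 remove [ssv,ohgfn] add [rarnf,xde,pef] -> 11 lines: vqmwd kacb purvp wlk gzu rarnf xde pef bni bwlqq gatop
Final line 2: kacb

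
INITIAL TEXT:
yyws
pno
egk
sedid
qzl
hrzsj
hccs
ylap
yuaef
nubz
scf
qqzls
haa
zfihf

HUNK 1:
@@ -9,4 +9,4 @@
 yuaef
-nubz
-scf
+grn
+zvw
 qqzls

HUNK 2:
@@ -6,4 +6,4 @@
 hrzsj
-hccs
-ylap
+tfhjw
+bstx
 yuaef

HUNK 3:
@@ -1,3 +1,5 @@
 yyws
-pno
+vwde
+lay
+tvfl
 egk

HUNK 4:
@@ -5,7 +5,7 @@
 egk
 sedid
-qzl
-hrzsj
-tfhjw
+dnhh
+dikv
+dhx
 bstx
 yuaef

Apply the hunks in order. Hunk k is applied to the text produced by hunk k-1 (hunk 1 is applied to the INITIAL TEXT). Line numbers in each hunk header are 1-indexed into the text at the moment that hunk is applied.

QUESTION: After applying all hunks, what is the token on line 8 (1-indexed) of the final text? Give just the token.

Hunk 1: at line 9 remove [nubz,scf] add [grn,zvw] -> 14 lines: yyws pno egk sedid qzl hrzsj hccs ylap yuaef grn zvw qqzls haa zfihf
Hunk 2: at line 6 remove [hccs,ylap] add [tfhjw,bstx] -> 14 lines: yyws pno egk sedid qzl hrzsj tfhjw bstx yuaef grn zvw qqzls haa zfihf
Hunk 3: at line 1 remove [pno] add [vwde,lay,tvfl] -> 16 lines: yyws vwde lay tvfl egk sedid qzl hrzsj tfhjw bstx yuaef grn zvw qqzls haa zfihf
Hunk 4: at line 5 remove [qzl,hrzsj,tfhjw] add [dnhh,dikv,dhx] -> 16 lines: yyws vwde lay tvfl egk sedid dnhh dikv dhx bstx yuaef grn zvw qqzls haa zfihf
Final line 8: dikv

Answer: dikv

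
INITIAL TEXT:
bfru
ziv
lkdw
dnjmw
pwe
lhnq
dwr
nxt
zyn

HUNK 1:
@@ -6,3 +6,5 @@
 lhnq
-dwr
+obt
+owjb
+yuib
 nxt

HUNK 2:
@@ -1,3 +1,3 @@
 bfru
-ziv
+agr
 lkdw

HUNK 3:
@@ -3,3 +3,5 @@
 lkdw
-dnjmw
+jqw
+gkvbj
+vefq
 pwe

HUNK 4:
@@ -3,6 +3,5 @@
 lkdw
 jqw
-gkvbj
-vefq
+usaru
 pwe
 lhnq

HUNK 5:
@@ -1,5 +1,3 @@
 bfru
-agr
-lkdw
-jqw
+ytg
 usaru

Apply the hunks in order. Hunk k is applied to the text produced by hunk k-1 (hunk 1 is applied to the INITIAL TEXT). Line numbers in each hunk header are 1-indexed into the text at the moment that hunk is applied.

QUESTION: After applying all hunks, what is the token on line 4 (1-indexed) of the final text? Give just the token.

Answer: pwe

Derivation:
Hunk 1: at line 6 remove [dwr] add [obt,owjb,yuib] -> 11 lines: bfru ziv lkdw dnjmw pwe lhnq obt owjb yuib nxt zyn
Hunk 2: at line 1 remove [ziv] add [agr] -> 11 lines: bfru agr lkdw dnjmw pwe lhnq obt owjb yuib nxt zyn
Hunk 3: at line 3 remove [dnjmw] add [jqw,gkvbj,vefq] -> 13 lines: bfru agr lkdw jqw gkvbj vefq pwe lhnq obt owjb yuib nxt zyn
Hunk 4: at line 3 remove [gkvbj,vefq] add [usaru] -> 12 lines: bfru agr lkdw jqw usaru pwe lhnq obt owjb yuib nxt zyn
Hunk 5: at line 1 remove [agr,lkdw,jqw] add [ytg] -> 10 lines: bfru ytg usaru pwe lhnq obt owjb yuib nxt zyn
Final line 4: pwe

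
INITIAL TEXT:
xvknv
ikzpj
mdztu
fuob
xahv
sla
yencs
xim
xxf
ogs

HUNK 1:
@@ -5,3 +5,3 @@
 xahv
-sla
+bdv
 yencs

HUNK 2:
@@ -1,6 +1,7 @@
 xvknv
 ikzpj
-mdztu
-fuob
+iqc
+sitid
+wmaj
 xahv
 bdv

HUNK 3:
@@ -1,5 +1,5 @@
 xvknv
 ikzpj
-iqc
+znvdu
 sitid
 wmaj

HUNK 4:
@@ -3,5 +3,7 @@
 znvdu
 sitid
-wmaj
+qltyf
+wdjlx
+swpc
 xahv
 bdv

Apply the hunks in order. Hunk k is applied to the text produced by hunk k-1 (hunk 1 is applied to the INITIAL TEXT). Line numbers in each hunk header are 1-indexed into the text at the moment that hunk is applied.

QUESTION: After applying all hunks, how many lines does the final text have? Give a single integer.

Answer: 13

Derivation:
Hunk 1: at line 5 remove [sla] add [bdv] -> 10 lines: xvknv ikzpj mdztu fuob xahv bdv yencs xim xxf ogs
Hunk 2: at line 1 remove [mdztu,fuob] add [iqc,sitid,wmaj] -> 11 lines: xvknv ikzpj iqc sitid wmaj xahv bdv yencs xim xxf ogs
Hunk 3: at line 1 remove [iqc] add [znvdu] -> 11 lines: xvknv ikzpj znvdu sitid wmaj xahv bdv yencs xim xxf ogs
Hunk 4: at line 3 remove [wmaj] add [qltyf,wdjlx,swpc] -> 13 lines: xvknv ikzpj znvdu sitid qltyf wdjlx swpc xahv bdv yencs xim xxf ogs
Final line count: 13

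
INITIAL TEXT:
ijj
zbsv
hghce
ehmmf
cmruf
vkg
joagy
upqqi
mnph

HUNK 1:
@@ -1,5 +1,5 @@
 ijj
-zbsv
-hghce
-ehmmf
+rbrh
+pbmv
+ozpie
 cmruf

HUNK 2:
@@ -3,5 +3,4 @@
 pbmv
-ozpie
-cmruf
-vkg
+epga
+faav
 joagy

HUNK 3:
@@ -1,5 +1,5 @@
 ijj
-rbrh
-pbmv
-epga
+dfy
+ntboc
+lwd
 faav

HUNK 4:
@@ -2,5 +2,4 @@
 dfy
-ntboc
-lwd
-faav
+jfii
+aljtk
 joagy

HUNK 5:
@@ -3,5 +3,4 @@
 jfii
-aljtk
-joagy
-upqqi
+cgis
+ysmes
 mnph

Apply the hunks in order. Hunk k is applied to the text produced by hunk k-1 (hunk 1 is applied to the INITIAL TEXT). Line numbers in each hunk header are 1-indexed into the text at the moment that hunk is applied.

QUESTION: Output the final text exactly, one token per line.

Hunk 1: at line 1 remove [zbsv,hghce,ehmmf] add [rbrh,pbmv,ozpie] -> 9 lines: ijj rbrh pbmv ozpie cmruf vkg joagy upqqi mnph
Hunk 2: at line 3 remove [ozpie,cmruf,vkg] add [epga,faav] -> 8 lines: ijj rbrh pbmv epga faav joagy upqqi mnph
Hunk 3: at line 1 remove [rbrh,pbmv,epga] add [dfy,ntboc,lwd] -> 8 lines: ijj dfy ntboc lwd faav joagy upqqi mnph
Hunk 4: at line 2 remove [ntboc,lwd,faav] add [jfii,aljtk] -> 7 lines: ijj dfy jfii aljtk joagy upqqi mnph
Hunk 5: at line 3 remove [aljtk,joagy,upqqi] add [cgis,ysmes] -> 6 lines: ijj dfy jfii cgis ysmes mnph

Answer: ijj
dfy
jfii
cgis
ysmes
mnph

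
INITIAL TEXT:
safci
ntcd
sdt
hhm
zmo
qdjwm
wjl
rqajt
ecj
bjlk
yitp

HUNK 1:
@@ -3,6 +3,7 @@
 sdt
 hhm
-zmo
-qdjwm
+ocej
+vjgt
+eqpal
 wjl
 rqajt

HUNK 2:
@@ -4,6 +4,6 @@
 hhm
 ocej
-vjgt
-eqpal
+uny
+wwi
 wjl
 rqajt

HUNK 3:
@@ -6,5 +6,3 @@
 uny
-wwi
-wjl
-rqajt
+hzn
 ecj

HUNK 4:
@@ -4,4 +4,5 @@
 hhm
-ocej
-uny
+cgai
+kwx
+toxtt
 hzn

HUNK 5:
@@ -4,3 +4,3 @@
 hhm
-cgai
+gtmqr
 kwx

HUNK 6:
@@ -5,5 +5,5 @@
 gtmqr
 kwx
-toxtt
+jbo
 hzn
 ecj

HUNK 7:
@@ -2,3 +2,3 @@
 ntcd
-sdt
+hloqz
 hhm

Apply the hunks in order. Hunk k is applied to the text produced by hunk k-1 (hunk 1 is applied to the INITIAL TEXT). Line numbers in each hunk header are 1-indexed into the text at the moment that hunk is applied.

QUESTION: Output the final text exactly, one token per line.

Hunk 1: at line 3 remove [zmo,qdjwm] add [ocej,vjgt,eqpal] -> 12 lines: safci ntcd sdt hhm ocej vjgt eqpal wjl rqajt ecj bjlk yitp
Hunk 2: at line 4 remove [vjgt,eqpal] add [uny,wwi] -> 12 lines: safci ntcd sdt hhm ocej uny wwi wjl rqajt ecj bjlk yitp
Hunk 3: at line 6 remove [wwi,wjl,rqajt] add [hzn] -> 10 lines: safci ntcd sdt hhm ocej uny hzn ecj bjlk yitp
Hunk 4: at line 4 remove [ocej,uny] add [cgai,kwx,toxtt] -> 11 lines: safci ntcd sdt hhm cgai kwx toxtt hzn ecj bjlk yitp
Hunk 5: at line 4 remove [cgai] add [gtmqr] -> 11 lines: safci ntcd sdt hhm gtmqr kwx toxtt hzn ecj bjlk yitp
Hunk 6: at line 5 remove [toxtt] add [jbo] -> 11 lines: safci ntcd sdt hhm gtmqr kwx jbo hzn ecj bjlk yitp
Hunk 7: at line 2 remove [sdt] add [hloqz] -> 11 lines: safci ntcd hloqz hhm gtmqr kwx jbo hzn ecj bjlk yitp

Answer: safci
ntcd
hloqz
hhm
gtmqr
kwx
jbo
hzn
ecj
bjlk
yitp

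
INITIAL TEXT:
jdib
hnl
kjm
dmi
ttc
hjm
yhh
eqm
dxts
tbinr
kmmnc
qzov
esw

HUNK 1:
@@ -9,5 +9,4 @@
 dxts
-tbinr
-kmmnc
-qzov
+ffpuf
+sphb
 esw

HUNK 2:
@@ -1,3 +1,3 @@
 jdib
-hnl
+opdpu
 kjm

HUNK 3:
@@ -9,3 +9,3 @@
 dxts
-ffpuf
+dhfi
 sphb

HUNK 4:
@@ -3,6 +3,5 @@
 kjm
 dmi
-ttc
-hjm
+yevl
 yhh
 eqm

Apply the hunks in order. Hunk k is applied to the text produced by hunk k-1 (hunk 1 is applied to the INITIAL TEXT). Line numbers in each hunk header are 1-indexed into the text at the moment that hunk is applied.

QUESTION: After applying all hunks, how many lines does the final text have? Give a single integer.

Answer: 11

Derivation:
Hunk 1: at line 9 remove [tbinr,kmmnc,qzov] add [ffpuf,sphb] -> 12 lines: jdib hnl kjm dmi ttc hjm yhh eqm dxts ffpuf sphb esw
Hunk 2: at line 1 remove [hnl] add [opdpu] -> 12 lines: jdib opdpu kjm dmi ttc hjm yhh eqm dxts ffpuf sphb esw
Hunk 3: at line 9 remove [ffpuf] add [dhfi] -> 12 lines: jdib opdpu kjm dmi ttc hjm yhh eqm dxts dhfi sphb esw
Hunk 4: at line 3 remove [ttc,hjm] add [yevl] -> 11 lines: jdib opdpu kjm dmi yevl yhh eqm dxts dhfi sphb esw
Final line count: 11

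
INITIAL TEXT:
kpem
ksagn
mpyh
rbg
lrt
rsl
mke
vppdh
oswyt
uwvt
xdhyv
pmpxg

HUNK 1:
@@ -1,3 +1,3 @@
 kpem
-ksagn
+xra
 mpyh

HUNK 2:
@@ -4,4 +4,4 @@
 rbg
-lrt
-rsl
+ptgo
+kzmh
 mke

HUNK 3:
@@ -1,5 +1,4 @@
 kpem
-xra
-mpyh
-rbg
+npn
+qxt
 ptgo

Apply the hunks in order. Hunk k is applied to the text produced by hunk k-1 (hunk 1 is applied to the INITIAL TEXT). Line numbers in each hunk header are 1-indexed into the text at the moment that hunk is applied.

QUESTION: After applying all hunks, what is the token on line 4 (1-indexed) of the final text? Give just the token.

Answer: ptgo

Derivation:
Hunk 1: at line 1 remove [ksagn] add [xra] -> 12 lines: kpem xra mpyh rbg lrt rsl mke vppdh oswyt uwvt xdhyv pmpxg
Hunk 2: at line 4 remove [lrt,rsl] add [ptgo,kzmh] -> 12 lines: kpem xra mpyh rbg ptgo kzmh mke vppdh oswyt uwvt xdhyv pmpxg
Hunk 3: at line 1 remove [xra,mpyh,rbg] add [npn,qxt] -> 11 lines: kpem npn qxt ptgo kzmh mke vppdh oswyt uwvt xdhyv pmpxg
Final line 4: ptgo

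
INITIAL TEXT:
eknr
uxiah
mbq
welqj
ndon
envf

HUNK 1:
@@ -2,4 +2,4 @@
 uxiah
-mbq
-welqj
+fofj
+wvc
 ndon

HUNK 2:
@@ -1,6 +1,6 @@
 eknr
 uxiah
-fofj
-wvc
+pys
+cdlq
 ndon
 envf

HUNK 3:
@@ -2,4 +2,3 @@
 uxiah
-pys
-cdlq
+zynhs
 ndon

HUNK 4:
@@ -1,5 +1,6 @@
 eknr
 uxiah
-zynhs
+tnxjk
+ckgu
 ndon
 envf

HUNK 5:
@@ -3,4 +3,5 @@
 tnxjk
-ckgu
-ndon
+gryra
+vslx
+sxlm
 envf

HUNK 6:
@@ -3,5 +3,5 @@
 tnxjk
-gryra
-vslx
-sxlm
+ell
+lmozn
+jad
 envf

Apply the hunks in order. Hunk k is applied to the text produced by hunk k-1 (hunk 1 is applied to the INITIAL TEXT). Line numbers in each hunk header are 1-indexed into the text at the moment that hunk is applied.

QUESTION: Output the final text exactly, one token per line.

Answer: eknr
uxiah
tnxjk
ell
lmozn
jad
envf

Derivation:
Hunk 1: at line 2 remove [mbq,welqj] add [fofj,wvc] -> 6 lines: eknr uxiah fofj wvc ndon envf
Hunk 2: at line 1 remove [fofj,wvc] add [pys,cdlq] -> 6 lines: eknr uxiah pys cdlq ndon envf
Hunk 3: at line 2 remove [pys,cdlq] add [zynhs] -> 5 lines: eknr uxiah zynhs ndon envf
Hunk 4: at line 1 remove [zynhs] add [tnxjk,ckgu] -> 6 lines: eknr uxiah tnxjk ckgu ndon envf
Hunk 5: at line 3 remove [ckgu,ndon] add [gryra,vslx,sxlm] -> 7 lines: eknr uxiah tnxjk gryra vslx sxlm envf
Hunk 6: at line 3 remove [gryra,vslx,sxlm] add [ell,lmozn,jad] -> 7 lines: eknr uxiah tnxjk ell lmozn jad envf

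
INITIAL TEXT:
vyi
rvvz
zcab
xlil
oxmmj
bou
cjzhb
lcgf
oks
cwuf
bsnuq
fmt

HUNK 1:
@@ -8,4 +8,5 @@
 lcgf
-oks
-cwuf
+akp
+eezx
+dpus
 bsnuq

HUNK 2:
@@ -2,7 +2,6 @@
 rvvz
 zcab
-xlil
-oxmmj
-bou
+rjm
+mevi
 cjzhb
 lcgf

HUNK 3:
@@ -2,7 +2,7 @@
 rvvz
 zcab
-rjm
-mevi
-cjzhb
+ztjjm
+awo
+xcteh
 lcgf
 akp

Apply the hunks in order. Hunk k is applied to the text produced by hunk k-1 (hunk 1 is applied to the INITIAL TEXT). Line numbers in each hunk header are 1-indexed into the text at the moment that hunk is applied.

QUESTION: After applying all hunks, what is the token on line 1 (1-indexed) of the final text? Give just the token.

Answer: vyi

Derivation:
Hunk 1: at line 8 remove [oks,cwuf] add [akp,eezx,dpus] -> 13 lines: vyi rvvz zcab xlil oxmmj bou cjzhb lcgf akp eezx dpus bsnuq fmt
Hunk 2: at line 2 remove [xlil,oxmmj,bou] add [rjm,mevi] -> 12 lines: vyi rvvz zcab rjm mevi cjzhb lcgf akp eezx dpus bsnuq fmt
Hunk 3: at line 2 remove [rjm,mevi,cjzhb] add [ztjjm,awo,xcteh] -> 12 lines: vyi rvvz zcab ztjjm awo xcteh lcgf akp eezx dpus bsnuq fmt
Final line 1: vyi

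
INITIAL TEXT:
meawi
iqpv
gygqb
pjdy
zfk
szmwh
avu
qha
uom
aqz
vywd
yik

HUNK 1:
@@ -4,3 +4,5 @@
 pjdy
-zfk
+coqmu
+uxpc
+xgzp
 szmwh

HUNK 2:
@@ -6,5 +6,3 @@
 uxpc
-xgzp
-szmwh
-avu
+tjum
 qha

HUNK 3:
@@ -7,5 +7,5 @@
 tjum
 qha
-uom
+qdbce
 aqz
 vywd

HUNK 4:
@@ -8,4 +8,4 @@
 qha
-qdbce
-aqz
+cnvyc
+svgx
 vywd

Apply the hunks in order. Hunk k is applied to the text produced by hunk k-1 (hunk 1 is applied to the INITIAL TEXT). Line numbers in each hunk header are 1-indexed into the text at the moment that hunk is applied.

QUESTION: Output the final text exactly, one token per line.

Answer: meawi
iqpv
gygqb
pjdy
coqmu
uxpc
tjum
qha
cnvyc
svgx
vywd
yik

Derivation:
Hunk 1: at line 4 remove [zfk] add [coqmu,uxpc,xgzp] -> 14 lines: meawi iqpv gygqb pjdy coqmu uxpc xgzp szmwh avu qha uom aqz vywd yik
Hunk 2: at line 6 remove [xgzp,szmwh,avu] add [tjum] -> 12 lines: meawi iqpv gygqb pjdy coqmu uxpc tjum qha uom aqz vywd yik
Hunk 3: at line 7 remove [uom] add [qdbce] -> 12 lines: meawi iqpv gygqb pjdy coqmu uxpc tjum qha qdbce aqz vywd yik
Hunk 4: at line 8 remove [qdbce,aqz] add [cnvyc,svgx] -> 12 lines: meawi iqpv gygqb pjdy coqmu uxpc tjum qha cnvyc svgx vywd yik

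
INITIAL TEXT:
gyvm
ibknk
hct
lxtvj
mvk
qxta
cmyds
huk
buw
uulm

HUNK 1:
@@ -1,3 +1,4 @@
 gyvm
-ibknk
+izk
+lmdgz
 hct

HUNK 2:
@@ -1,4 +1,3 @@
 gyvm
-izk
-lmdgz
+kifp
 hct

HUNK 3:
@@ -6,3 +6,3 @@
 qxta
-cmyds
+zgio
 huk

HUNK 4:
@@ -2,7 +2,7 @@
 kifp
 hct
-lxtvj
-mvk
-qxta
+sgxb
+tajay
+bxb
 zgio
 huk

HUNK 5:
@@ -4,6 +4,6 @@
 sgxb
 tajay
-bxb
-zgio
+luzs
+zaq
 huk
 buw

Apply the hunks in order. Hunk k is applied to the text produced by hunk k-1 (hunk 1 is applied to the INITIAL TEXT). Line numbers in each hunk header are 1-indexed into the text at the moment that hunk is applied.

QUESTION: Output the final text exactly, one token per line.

Hunk 1: at line 1 remove [ibknk] add [izk,lmdgz] -> 11 lines: gyvm izk lmdgz hct lxtvj mvk qxta cmyds huk buw uulm
Hunk 2: at line 1 remove [izk,lmdgz] add [kifp] -> 10 lines: gyvm kifp hct lxtvj mvk qxta cmyds huk buw uulm
Hunk 3: at line 6 remove [cmyds] add [zgio] -> 10 lines: gyvm kifp hct lxtvj mvk qxta zgio huk buw uulm
Hunk 4: at line 2 remove [lxtvj,mvk,qxta] add [sgxb,tajay,bxb] -> 10 lines: gyvm kifp hct sgxb tajay bxb zgio huk buw uulm
Hunk 5: at line 4 remove [bxb,zgio] add [luzs,zaq] -> 10 lines: gyvm kifp hct sgxb tajay luzs zaq huk buw uulm

Answer: gyvm
kifp
hct
sgxb
tajay
luzs
zaq
huk
buw
uulm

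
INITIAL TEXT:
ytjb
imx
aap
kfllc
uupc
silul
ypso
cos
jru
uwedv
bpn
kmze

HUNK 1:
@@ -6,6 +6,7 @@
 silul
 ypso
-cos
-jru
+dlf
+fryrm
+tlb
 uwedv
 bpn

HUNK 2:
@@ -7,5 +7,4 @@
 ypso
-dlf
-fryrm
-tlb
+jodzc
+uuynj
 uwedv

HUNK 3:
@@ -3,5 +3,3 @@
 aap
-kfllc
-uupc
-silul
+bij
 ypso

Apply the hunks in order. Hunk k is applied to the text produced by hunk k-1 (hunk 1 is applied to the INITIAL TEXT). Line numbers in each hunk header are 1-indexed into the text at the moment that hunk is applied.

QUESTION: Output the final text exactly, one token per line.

Hunk 1: at line 6 remove [cos,jru] add [dlf,fryrm,tlb] -> 13 lines: ytjb imx aap kfllc uupc silul ypso dlf fryrm tlb uwedv bpn kmze
Hunk 2: at line 7 remove [dlf,fryrm,tlb] add [jodzc,uuynj] -> 12 lines: ytjb imx aap kfllc uupc silul ypso jodzc uuynj uwedv bpn kmze
Hunk 3: at line 3 remove [kfllc,uupc,silul] add [bij] -> 10 lines: ytjb imx aap bij ypso jodzc uuynj uwedv bpn kmze

Answer: ytjb
imx
aap
bij
ypso
jodzc
uuynj
uwedv
bpn
kmze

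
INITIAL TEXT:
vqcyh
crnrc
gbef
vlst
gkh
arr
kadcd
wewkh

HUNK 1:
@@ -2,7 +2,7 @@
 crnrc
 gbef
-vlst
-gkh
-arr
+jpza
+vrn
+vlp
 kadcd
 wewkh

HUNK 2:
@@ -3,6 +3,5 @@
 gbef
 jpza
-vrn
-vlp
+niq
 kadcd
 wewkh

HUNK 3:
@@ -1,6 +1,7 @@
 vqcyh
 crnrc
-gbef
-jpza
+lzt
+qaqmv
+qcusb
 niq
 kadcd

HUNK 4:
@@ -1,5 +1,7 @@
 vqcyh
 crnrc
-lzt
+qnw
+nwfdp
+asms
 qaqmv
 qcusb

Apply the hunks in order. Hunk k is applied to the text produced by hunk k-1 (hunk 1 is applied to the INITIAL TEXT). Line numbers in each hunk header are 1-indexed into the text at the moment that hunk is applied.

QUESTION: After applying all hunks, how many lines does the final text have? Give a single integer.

Answer: 10

Derivation:
Hunk 1: at line 2 remove [vlst,gkh,arr] add [jpza,vrn,vlp] -> 8 lines: vqcyh crnrc gbef jpza vrn vlp kadcd wewkh
Hunk 2: at line 3 remove [vrn,vlp] add [niq] -> 7 lines: vqcyh crnrc gbef jpza niq kadcd wewkh
Hunk 3: at line 1 remove [gbef,jpza] add [lzt,qaqmv,qcusb] -> 8 lines: vqcyh crnrc lzt qaqmv qcusb niq kadcd wewkh
Hunk 4: at line 1 remove [lzt] add [qnw,nwfdp,asms] -> 10 lines: vqcyh crnrc qnw nwfdp asms qaqmv qcusb niq kadcd wewkh
Final line count: 10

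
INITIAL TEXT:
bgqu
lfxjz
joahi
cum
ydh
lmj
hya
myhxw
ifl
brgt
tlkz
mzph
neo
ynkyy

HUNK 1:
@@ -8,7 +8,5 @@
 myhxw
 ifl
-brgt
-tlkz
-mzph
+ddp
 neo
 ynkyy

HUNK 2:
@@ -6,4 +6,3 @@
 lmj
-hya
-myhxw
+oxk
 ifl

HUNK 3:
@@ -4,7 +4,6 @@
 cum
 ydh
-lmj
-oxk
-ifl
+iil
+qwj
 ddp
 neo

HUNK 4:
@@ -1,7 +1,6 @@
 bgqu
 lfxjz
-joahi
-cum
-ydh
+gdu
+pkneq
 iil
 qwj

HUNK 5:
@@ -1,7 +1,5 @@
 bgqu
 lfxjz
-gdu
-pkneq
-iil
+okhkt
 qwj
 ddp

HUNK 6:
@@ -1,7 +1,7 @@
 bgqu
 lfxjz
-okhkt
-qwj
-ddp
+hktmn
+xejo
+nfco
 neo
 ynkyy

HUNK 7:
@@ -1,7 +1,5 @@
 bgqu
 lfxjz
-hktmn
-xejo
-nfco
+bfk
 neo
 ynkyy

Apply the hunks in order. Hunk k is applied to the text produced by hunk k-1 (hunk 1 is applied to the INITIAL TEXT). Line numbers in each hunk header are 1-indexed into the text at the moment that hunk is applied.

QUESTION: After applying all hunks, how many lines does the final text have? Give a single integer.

Hunk 1: at line 8 remove [brgt,tlkz,mzph] add [ddp] -> 12 lines: bgqu lfxjz joahi cum ydh lmj hya myhxw ifl ddp neo ynkyy
Hunk 2: at line 6 remove [hya,myhxw] add [oxk] -> 11 lines: bgqu lfxjz joahi cum ydh lmj oxk ifl ddp neo ynkyy
Hunk 3: at line 4 remove [lmj,oxk,ifl] add [iil,qwj] -> 10 lines: bgqu lfxjz joahi cum ydh iil qwj ddp neo ynkyy
Hunk 4: at line 1 remove [joahi,cum,ydh] add [gdu,pkneq] -> 9 lines: bgqu lfxjz gdu pkneq iil qwj ddp neo ynkyy
Hunk 5: at line 1 remove [gdu,pkneq,iil] add [okhkt] -> 7 lines: bgqu lfxjz okhkt qwj ddp neo ynkyy
Hunk 6: at line 1 remove [okhkt,qwj,ddp] add [hktmn,xejo,nfco] -> 7 lines: bgqu lfxjz hktmn xejo nfco neo ynkyy
Hunk 7: at line 1 remove [hktmn,xejo,nfco] add [bfk] -> 5 lines: bgqu lfxjz bfk neo ynkyy
Final line count: 5

Answer: 5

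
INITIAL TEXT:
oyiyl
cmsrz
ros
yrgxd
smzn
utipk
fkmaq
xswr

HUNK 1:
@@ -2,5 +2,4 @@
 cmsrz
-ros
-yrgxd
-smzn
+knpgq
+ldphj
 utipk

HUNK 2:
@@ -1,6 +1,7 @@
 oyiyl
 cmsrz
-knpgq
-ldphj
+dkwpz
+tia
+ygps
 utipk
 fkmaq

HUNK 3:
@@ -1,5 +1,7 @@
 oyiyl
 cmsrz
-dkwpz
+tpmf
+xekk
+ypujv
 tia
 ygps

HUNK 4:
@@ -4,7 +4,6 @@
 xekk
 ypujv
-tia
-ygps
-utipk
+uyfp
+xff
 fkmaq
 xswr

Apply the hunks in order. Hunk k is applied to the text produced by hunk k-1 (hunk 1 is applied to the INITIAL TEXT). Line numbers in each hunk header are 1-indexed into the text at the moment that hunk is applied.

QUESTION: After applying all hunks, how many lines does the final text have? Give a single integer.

Hunk 1: at line 2 remove [ros,yrgxd,smzn] add [knpgq,ldphj] -> 7 lines: oyiyl cmsrz knpgq ldphj utipk fkmaq xswr
Hunk 2: at line 1 remove [knpgq,ldphj] add [dkwpz,tia,ygps] -> 8 lines: oyiyl cmsrz dkwpz tia ygps utipk fkmaq xswr
Hunk 3: at line 1 remove [dkwpz] add [tpmf,xekk,ypujv] -> 10 lines: oyiyl cmsrz tpmf xekk ypujv tia ygps utipk fkmaq xswr
Hunk 4: at line 4 remove [tia,ygps,utipk] add [uyfp,xff] -> 9 lines: oyiyl cmsrz tpmf xekk ypujv uyfp xff fkmaq xswr
Final line count: 9

Answer: 9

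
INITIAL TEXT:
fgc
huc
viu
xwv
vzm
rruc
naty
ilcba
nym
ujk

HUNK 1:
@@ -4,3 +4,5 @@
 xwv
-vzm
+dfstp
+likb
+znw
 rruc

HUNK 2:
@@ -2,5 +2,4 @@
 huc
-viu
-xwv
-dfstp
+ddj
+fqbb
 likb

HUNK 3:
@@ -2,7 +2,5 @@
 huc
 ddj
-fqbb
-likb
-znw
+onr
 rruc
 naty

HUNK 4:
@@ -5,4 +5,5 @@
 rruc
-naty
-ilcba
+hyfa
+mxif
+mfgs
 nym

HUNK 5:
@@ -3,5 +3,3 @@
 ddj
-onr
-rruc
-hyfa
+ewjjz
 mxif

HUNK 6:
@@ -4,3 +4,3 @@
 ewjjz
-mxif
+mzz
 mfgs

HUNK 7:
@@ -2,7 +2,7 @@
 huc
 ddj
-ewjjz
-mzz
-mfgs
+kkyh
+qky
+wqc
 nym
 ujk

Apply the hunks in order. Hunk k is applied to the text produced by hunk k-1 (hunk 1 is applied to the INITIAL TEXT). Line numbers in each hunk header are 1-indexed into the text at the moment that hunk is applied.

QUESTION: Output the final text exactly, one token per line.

Answer: fgc
huc
ddj
kkyh
qky
wqc
nym
ujk

Derivation:
Hunk 1: at line 4 remove [vzm] add [dfstp,likb,znw] -> 12 lines: fgc huc viu xwv dfstp likb znw rruc naty ilcba nym ujk
Hunk 2: at line 2 remove [viu,xwv,dfstp] add [ddj,fqbb] -> 11 lines: fgc huc ddj fqbb likb znw rruc naty ilcba nym ujk
Hunk 3: at line 2 remove [fqbb,likb,znw] add [onr] -> 9 lines: fgc huc ddj onr rruc naty ilcba nym ujk
Hunk 4: at line 5 remove [naty,ilcba] add [hyfa,mxif,mfgs] -> 10 lines: fgc huc ddj onr rruc hyfa mxif mfgs nym ujk
Hunk 5: at line 3 remove [onr,rruc,hyfa] add [ewjjz] -> 8 lines: fgc huc ddj ewjjz mxif mfgs nym ujk
Hunk 6: at line 4 remove [mxif] add [mzz] -> 8 lines: fgc huc ddj ewjjz mzz mfgs nym ujk
Hunk 7: at line 2 remove [ewjjz,mzz,mfgs] add [kkyh,qky,wqc] -> 8 lines: fgc huc ddj kkyh qky wqc nym ujk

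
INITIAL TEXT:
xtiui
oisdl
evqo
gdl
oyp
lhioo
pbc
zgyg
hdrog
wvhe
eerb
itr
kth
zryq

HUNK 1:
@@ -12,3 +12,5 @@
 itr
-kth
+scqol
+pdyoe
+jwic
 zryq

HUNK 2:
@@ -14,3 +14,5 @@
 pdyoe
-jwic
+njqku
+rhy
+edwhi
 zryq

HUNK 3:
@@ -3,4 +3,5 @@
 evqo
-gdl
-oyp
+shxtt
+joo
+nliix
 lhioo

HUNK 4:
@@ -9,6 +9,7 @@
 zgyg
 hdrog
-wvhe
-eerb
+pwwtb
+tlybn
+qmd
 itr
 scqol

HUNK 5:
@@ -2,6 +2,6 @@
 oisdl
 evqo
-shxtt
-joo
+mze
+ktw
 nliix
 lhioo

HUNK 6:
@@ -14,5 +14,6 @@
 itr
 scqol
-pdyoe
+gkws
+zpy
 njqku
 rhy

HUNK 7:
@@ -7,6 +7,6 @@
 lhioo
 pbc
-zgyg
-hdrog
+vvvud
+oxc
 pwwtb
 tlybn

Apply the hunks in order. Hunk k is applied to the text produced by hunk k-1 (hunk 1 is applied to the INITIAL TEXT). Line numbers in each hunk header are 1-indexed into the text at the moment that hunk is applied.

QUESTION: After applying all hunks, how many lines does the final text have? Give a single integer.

Hunk 1: at line 12 remove [kth] add [scqol,pdyoe,jwic] -> 16 lines: xtiui oisdl evqo gdl oyp lhioo pbc zgyg hdrog wvhe eerb itr scqol pdyoe jwic zryq
Hunk 2: at line 14 remove [jwic] add [njqku,rhy,edwhi] -> 18 lines: xtiui oisdl evqo gdl oyp lhioo pbc zgyg hdrog wvhe eerb itr scqol pdyoe njqku rhy edwhi zryq
Hunk 3: at line 3 remove [gdl,oyp] add [shxtt,joo,nliix] -> 19 lines: xtiui oisdl evqo shxtt joo nliix lhioo pbc zgyg hdrog wvhe eerb itr scqol pdyoe njqku rhy edwhi zryq
Hunk 4: at line 9 remove [wvhe,eerb] add [pwwtb,tlybn,qmd] -> 20 lines: xtiui oisdl evqo shxtt joo nliix lhioo pbc zgyg hdrog pwwtb tlybn qmd itr scqol pdyoe njqku rhy edwhi zryq
Hunk 5: at line 2 remove [shxtt,joo] add [mze,ktw] -> 20 lines: xtiui oisdl evqo mze ktw nliix lhioo pbc zgyg hdrog pwwtb tlybn qmd itr scqol pdyoe njqku rhy edwhi zryq
Hunk 6: at line 14 remove [pdyoe] add [gkws,zpy] -> 21 lines: xtiui oisdl evqo mze ktw nliix lhioo pbc zgyg hdrog pwwtb tlybn qmd itr scqol gkws zpy njqku rhy edwhi zryq
Hunk 7: at line 7 remove [zgyg,hdrog] add [vvvud,oxc] -> 21 lines: xtiui oisdl evqo mze ktw nliix lhioo pbc vvvud oxc pwwtb tlybn qmd itr scqol gkws zpy njqku rhy edwhi zryq
Final line count: 21

Answer: 21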